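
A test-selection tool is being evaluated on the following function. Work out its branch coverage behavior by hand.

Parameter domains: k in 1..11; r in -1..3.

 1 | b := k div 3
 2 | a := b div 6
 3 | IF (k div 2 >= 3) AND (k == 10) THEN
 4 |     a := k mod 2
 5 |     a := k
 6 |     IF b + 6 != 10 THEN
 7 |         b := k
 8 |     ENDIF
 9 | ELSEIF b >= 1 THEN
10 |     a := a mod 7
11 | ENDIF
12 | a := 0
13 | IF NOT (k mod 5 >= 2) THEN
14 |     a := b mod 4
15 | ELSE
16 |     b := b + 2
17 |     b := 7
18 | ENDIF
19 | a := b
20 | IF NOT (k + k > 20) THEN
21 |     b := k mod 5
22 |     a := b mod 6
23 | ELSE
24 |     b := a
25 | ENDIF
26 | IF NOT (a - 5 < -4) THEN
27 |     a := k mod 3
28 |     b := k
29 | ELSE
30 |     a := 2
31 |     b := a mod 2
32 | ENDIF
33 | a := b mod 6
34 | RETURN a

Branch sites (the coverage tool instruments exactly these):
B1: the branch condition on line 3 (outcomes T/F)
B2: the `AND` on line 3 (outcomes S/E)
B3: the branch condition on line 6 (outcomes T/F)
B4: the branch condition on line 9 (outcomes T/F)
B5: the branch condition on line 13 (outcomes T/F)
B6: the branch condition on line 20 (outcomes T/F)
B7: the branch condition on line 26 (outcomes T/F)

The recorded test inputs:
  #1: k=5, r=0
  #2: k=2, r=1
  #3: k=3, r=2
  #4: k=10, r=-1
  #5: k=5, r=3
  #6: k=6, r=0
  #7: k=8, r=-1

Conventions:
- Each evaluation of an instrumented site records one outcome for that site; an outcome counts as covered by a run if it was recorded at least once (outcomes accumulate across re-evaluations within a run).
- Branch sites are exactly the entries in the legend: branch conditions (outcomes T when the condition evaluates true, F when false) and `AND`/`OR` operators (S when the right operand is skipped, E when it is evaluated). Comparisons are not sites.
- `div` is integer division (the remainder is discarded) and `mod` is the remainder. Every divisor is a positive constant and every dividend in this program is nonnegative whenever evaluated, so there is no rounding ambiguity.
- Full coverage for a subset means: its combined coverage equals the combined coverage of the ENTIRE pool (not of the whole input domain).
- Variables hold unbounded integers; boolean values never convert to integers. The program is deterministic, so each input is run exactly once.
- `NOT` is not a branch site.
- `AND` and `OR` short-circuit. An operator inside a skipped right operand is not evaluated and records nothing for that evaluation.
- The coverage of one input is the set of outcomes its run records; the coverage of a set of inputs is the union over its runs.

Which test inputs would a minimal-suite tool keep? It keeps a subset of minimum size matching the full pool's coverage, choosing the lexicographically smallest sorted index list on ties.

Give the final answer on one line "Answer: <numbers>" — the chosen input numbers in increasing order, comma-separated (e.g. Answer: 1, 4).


test 1 (k=5, r=0) fires B2->S, B1->F, B4->T, B5->T, B6->T, B7->F; hits B1=F, B2=S, B4=T, B5=T, B6=T, B7=F
test 2 (k=2, r=1) fires B2->S, B1->F, B4->F, B5->F, B6->T, B7->T; hits B1=F, B2=S, B4=F, B5=F, B6=T, B7=T
test 3 (k=3, r=2) fires B2->S, B1->F, B4->T, B5->F, B6->T, B7->T; hits B1=F, B2=S, B4=T, B5=F, B6=T, B7=T
test 4 (k=10, r=-1) fires B2->E, B1->T, B3->T, B5->T, B6->T, B7->F; hits B1=T, B2=E, B3=T, B5=T, B6=T, B7=F
test 5 (k=5, r=3) fires B2->S, B1->F, B4->T, B5->T, B6->T, B7->F; hits B1=F, B2=S, B4=T, B5=T, B6=T, B7=F
test 6 (k=6, r=0) fires B2->E, B1->F, B4->T, B5->T, B6->T, B7->T; hits B1=F, B2=E, B4=T, B5=T, B6=T, B7=T
test 7 (k=8, r=-1) fires B2->E, B1->F, B4->T, B5->F, B6->T, B7->T; hits B1=F, B2=E, B4=T, B5=F, B6=T, B7=T
pool-wide coverage (12 outcomes): B1=T, B1=F, B2=S, B2=E, B3=T, B4=T, B4=F, B5=T, B5=F, B6=T, B7=T, B7=F
size 1 is not enough: best union over all size-1 subsets is 6/12
size 2 is not enough: best union over all size-2 subsets is 11/12
at size 3, {1, 2, 4} reaches all 12 outcomes; every lexicographically earlier size-3 subset fails
Answer: 1, 2, 4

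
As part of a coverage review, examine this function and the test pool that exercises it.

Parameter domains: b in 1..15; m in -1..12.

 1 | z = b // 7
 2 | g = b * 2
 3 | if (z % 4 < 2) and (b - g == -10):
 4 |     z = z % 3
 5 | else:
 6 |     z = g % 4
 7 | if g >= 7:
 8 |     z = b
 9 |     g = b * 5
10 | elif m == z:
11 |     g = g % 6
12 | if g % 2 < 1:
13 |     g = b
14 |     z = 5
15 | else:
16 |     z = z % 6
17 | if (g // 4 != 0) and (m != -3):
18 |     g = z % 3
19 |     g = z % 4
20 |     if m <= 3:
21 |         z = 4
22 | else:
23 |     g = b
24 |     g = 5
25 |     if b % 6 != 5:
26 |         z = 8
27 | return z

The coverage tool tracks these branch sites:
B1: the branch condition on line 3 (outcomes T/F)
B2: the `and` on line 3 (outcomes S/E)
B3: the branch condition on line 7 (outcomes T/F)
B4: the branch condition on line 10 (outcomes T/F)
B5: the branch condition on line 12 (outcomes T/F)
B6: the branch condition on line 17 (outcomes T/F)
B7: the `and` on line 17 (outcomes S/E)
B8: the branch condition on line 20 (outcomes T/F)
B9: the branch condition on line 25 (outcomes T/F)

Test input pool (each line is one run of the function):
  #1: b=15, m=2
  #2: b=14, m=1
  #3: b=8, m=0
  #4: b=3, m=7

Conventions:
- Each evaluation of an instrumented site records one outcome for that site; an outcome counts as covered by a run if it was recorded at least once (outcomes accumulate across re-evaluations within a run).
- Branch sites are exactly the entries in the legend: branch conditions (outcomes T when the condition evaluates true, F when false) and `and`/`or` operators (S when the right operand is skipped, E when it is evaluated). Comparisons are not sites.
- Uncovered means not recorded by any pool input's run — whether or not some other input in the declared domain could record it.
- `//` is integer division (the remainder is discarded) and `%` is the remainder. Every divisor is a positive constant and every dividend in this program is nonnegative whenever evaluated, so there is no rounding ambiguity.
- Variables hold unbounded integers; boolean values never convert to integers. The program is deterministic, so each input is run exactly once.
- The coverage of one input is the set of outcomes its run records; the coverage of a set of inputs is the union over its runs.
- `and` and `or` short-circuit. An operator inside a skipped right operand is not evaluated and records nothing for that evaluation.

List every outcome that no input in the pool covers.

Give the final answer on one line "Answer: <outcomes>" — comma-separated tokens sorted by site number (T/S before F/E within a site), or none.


test 1 (b=15, m=2) fires B2->S, B1->F, B3->T, B5->F, B7->E, B6->T, B8->T; hits B1=F, B2=S, B3=T, B5=F, B6=T, B7=E, B8=T
test 2 (b=14, m=1) fires B2->S, B1->F, B3->T, B5->T, B7->E, B6->T, B8->T; hits B1=F, B2=S, B3=T, B5=T, B6=T, B7=E, B8=T
test 3 (b=8, m=0) fires B2->E, B1->F, B3->T, B5->T, B7->E, B6->T, B8->T; hits B1=F, B2=E, B3=T, B5=T, B6=T, B7=E, B8=T
test 4 (b=3, m=7) fires B2->E, B1->F, B3->F, B4->F, B5->T, B7->S, B6->F, B9->T; hits B1=F, B2=E, B3=F, B4=F, B5=T, B6=F, B7=S, B9=T
union over the pool: B1=F, B2=S, B2=E, B3=T, B3=F, B4=F, B5=T, B5=F, B6=T, B6=F, B7=S, B7=E, B8=T, B9=T
uncovered (4 of 18): B1=T, B4=T, B8=F, B9=F
Answer: B1=T, B4=T, B8=F, B9=F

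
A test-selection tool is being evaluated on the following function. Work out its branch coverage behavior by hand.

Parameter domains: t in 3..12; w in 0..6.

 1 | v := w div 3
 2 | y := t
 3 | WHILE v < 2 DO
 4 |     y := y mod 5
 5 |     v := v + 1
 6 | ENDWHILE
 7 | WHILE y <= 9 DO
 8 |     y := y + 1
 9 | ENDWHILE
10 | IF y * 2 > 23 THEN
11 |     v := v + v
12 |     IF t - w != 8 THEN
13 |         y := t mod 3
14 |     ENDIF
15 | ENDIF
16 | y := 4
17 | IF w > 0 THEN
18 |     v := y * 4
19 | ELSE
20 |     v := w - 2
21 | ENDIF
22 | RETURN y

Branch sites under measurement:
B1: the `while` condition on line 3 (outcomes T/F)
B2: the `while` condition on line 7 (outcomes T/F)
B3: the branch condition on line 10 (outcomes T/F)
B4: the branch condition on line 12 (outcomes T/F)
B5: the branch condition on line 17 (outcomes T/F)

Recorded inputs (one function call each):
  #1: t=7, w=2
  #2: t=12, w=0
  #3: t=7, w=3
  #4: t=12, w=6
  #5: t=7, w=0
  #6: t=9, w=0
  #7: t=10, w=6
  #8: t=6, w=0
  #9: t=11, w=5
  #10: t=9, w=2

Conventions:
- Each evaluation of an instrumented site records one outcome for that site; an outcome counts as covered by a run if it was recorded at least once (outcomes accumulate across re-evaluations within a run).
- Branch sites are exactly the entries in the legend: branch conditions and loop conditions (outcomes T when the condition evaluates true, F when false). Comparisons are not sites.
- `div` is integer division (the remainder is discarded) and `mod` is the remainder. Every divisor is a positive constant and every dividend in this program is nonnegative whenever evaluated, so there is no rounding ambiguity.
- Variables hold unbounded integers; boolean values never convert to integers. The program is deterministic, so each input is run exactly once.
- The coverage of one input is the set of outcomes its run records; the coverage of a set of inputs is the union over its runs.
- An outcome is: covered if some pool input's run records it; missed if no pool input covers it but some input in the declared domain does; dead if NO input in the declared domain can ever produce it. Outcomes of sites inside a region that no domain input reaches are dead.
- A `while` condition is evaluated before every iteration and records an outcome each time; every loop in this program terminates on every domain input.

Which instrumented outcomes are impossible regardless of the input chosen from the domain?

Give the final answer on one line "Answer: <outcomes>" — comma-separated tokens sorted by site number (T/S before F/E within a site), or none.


sweeping the full domain (70 inputs) for each outcome:
  B4=F: unreachable across the whole domain -> dead
  reachable outcomes have witnesses, e.g. B1=T (e.g. t=3, w=0), B1=F (e.g. t=3, w=0), B2=T (e.g. t=3, w=0), B2=F (e.g. t=3, w=0)
Answer: B4=F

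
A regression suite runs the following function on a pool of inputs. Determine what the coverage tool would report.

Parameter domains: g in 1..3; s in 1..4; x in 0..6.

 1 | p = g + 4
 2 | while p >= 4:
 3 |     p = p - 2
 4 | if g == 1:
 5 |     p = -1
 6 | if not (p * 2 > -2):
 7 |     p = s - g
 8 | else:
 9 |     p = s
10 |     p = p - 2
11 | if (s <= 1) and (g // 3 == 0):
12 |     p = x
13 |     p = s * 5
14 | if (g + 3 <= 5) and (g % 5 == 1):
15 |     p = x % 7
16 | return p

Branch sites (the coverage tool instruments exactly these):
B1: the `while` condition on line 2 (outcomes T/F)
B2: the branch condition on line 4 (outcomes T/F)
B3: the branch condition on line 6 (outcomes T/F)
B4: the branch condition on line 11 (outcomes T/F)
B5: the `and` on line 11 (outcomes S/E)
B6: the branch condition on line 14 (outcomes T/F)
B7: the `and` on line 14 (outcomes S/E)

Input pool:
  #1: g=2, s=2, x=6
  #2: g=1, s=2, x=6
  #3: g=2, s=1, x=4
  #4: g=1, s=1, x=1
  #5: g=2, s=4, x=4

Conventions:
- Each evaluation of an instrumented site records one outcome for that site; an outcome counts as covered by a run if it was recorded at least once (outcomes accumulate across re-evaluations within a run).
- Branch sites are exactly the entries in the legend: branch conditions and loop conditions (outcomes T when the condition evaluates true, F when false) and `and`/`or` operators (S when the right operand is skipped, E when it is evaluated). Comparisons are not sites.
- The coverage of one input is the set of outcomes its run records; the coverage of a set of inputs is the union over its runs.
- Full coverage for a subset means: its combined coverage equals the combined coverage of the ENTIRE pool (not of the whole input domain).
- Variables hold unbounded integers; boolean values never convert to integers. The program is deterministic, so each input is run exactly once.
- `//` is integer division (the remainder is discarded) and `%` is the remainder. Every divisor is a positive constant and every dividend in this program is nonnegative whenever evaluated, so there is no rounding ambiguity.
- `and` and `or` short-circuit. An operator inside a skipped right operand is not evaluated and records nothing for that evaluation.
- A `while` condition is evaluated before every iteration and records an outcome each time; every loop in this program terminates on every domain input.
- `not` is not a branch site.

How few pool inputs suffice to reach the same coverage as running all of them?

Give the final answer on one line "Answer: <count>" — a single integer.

input #1, g=2, s=2, x=6: events B1->T, B1->T, B1->F, B2->F, B3->F, B5->S, B4->F, B7->E, B6->F; outcomes B1=T, B1=F, B2=F, B3=F, B4=F, B5=S, B6=F, B7=E
input #2, g=1, s=2, x=6: events B1->T, B1->F, B2->T, B3->T, B5->S, B4->F, B7->E, B6->T; outcomes B1=T, B1=F, B2=T, B3=T, B4=F, B5=S, B6=T, B7=E
input #3, g=2, s=1, x=4: events B1->T, B1->T, B1->F, B2->F, B3->F, B5->E, B4->T, B7->E, B6->F; outcomes B1=T, B1=F, B2=F, B3=F, B4=T, B5=E, B6=F, B7=E
input #4, g=1, s=1, x=1: events B1->T, B1->F, B2->T, B3->T, B5->E, B4->T, B7->E, B6->T; outcomes B1=T, B1=F, B2=T, B3=T, B4=T, B5=E, B6=T, B7=E
input #5, g=2, s=4, x=4: events B1->T, B1->T, B1->F, B2->F, B3->F, B5->S, B4->F, B7->E, B6->F; outcomes B1=T, B1=F, B2=F, B3=F, B4=F, B5=S, B6=F, B7=E
pool-wide coverage (13 outcomes): B1=T, B1=F, B2=T, B2=F, B3=T, B3=F, B4=T, B4=F, B5=S, B5=E, B6=T, B6=F, B7=E
every size-1 subset falls short of the 13 outcomes (best: 8/13)
size 2: inputs {1, 4} cover all 13 outcomes, and no lexicographically smaller subset of this size does

Answer: 2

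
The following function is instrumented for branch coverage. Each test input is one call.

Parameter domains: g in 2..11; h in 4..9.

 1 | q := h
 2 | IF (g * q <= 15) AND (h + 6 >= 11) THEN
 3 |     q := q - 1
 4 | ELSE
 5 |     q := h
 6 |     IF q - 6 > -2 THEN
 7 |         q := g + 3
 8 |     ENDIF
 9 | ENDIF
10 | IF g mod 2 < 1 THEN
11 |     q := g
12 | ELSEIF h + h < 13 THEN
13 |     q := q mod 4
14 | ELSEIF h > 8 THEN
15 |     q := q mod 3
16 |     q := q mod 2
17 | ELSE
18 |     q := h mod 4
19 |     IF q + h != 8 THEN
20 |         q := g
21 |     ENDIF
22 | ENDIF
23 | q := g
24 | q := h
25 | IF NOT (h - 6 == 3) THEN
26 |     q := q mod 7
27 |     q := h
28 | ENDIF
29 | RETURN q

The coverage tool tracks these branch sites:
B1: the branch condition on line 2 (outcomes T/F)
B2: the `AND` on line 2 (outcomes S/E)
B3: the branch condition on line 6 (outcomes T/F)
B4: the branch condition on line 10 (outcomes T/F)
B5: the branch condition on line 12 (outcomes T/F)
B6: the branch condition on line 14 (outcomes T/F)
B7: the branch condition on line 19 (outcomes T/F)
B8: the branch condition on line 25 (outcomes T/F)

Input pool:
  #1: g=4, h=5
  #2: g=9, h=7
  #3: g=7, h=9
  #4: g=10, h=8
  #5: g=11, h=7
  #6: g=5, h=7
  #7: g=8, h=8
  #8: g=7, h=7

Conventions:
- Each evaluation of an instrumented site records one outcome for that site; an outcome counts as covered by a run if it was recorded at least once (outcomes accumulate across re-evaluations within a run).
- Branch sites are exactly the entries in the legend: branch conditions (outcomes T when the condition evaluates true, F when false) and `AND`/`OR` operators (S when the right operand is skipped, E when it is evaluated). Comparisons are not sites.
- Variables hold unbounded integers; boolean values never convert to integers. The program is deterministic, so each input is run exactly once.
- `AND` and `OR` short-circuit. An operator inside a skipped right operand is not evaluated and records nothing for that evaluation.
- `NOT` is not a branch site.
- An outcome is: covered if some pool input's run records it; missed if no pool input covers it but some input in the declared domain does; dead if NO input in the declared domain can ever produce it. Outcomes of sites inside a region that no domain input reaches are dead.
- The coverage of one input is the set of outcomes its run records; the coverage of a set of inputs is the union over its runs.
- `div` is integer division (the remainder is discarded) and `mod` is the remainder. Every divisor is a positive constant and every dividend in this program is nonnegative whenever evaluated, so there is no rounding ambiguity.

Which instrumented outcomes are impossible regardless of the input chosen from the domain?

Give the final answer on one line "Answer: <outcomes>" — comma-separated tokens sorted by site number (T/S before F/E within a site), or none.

exhaustive pass over the 60-input domain:
  reachable outcomes have witnesses, e.g. B1=T (e.g. g=2, h=5), B1=F (e.g. g=2, h=4), B2=S (e.g. g=2, h=8), B2=E (e.g. g=2, h=4)

Answer: none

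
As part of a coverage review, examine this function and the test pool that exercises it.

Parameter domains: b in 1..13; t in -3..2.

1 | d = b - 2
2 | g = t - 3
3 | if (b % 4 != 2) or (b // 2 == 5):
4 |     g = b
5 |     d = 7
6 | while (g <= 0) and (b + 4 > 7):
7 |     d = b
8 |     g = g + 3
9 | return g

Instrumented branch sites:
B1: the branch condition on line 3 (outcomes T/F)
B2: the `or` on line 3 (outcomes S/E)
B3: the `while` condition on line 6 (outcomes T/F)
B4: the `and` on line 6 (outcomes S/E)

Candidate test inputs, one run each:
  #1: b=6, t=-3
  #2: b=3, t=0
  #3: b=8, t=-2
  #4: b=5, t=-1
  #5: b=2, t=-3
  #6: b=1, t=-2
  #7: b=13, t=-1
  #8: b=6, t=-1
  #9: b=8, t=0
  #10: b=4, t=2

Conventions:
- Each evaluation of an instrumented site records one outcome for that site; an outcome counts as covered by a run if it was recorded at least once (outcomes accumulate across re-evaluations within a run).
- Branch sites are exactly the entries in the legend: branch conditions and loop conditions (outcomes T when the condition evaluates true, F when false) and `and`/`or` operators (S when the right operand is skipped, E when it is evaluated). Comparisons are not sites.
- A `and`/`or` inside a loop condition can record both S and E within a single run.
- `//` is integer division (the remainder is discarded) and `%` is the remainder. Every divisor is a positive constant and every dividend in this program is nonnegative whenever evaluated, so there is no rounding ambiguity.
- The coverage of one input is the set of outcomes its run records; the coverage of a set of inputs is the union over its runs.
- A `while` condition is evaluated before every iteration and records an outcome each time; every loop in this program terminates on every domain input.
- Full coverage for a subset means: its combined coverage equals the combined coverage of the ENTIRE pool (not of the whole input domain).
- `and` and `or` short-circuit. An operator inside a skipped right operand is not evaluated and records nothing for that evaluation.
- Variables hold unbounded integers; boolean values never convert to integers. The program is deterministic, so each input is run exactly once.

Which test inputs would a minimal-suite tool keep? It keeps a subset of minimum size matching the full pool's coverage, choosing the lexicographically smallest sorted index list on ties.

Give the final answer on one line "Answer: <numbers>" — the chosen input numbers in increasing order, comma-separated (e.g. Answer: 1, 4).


run #1 (b=6, t=-3) runs B2->E, B1->F, B4->E, B3->T, B4->E, B3->T, B4->E, B3->T, B4->S, B3->F; records B1=F, B2=E, B3=T, B3=F, B4=S, B4=E
run #2 (b=3, t=0) runs B2->S, B1->T, B4->S, B3->F; records B1=T, B2=S, B3=F, B4=S
run #3 (b=8, t=-2) runs B2->S, B1->T, B4->S, B3->F; records B1=T, B2=S, B3=F, B4=S
run #4 (b=5, t=-1) runs B2->S, B1->T, B4->S, B3->F; records B1=T, B2=S, B3=F, B4=S
run #5 (b=2, t=-3) runs B2->E, B1->F, B4->E, B3->F; records B1=F, B2=E, B3=F, B4=E
run #6 (b=1, t=-2) runs B2->S, B1->T, B4->S, B3->F; records B1=T, B2=S, B3=F, B4=S
run #7 (b=13, t=-1) runs B2->S, B1->T, B4->S, B3->F; records B1=T, B2=S, B3=F, B4=S
run #8 (b=6, t=-1) runs B2->E, B1->F, B4->E, B3->T, B4->E, B3->T, B4->S, B3->F; records B1=F, B2=E, B3=T, B3=F, B4=S, B4=E
run #9 (b=8, t=0) runs B2->S, B1->T, B4->S, B3->F; records B1=T, B2=S, B3=F, B4=S
run #10 (b=4, t=2) runs B2->S, B1->T, B4->S, B3->F; records B1=T, B2=S, B3=F, B4=S
pool-wide coverage (8 outcomes): B1=T, B1=F, B2=S, B2=E, B3=T, B3=F, B4=S, B4=E
size 1 is not enough: best union over all size-1 subsets is 6/8
size 2: inputs {1, 2} cover all 8 outcomes, and no lexicographically smaller subset of this size does
Answer: 1, 2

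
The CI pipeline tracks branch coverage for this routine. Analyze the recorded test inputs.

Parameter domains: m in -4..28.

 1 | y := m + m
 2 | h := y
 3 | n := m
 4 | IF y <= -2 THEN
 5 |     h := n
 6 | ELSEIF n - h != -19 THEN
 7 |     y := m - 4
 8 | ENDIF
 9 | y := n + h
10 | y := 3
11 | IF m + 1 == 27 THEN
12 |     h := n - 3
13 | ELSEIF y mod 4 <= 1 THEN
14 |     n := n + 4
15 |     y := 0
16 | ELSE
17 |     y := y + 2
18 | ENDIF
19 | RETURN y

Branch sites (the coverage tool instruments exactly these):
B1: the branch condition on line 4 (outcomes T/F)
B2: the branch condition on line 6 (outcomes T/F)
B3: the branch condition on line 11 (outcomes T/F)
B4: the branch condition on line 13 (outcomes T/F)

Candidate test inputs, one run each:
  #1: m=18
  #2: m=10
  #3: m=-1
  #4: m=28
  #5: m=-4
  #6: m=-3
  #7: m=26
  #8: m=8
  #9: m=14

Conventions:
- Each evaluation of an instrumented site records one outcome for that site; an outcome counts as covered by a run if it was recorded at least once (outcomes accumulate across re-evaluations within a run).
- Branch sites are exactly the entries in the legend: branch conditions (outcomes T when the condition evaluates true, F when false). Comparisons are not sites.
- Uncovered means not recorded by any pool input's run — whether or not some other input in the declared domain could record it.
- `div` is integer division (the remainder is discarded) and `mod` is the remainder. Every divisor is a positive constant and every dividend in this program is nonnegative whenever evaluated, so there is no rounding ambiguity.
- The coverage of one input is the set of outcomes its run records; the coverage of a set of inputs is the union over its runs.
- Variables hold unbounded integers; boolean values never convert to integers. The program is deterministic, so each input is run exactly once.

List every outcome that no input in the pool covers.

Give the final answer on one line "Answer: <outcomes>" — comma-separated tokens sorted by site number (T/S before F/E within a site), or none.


input #1 (m=18): events B1->F, B2->T, B3->F, B4->F; covers B1=F, B2=T, B3=F, B4=F
input #2 (m=10): events B1->F, B2->T, B3->F, B4->F; covers B1=F, B2=T, B3=F, B4=F
input #3 (m=-1): events B1->T, B3->F, B4->F; covers B1=T, B3=F, B4=F
input #4 (m=28): events B1->F, B2->T, B3->F, B4->F; covers B1=F, B2=T, B3=F, B4=F
input #5 (m=-4): events B1->T, B3->F, B4->F; covers B1=T, B3=F, B4=F
input #6 (m=-3): events B1->T, B3->F, B4->F; covers B1=T, B3=F, B4=F
input #7 (m=26): events B1->F, B2->T, B3->T; covers B1=F, B2=T, B3=T
input #8 (m=8): events B1->F, B2->T, B3->F, B4->F; covers B1=F, B2=T, B3=F, B4=F
input #9 (m=14): events B1->F, B2->T, B3->F, B4->F; covers B1=F, B2=T, B3=F, B4=F
union over the pool: B1=T, B1=F, B2=T, B3=T, B3=F, B4=F
uncovered (2 of 8): B2=F, B4=T
Answer: B2=F, B4=T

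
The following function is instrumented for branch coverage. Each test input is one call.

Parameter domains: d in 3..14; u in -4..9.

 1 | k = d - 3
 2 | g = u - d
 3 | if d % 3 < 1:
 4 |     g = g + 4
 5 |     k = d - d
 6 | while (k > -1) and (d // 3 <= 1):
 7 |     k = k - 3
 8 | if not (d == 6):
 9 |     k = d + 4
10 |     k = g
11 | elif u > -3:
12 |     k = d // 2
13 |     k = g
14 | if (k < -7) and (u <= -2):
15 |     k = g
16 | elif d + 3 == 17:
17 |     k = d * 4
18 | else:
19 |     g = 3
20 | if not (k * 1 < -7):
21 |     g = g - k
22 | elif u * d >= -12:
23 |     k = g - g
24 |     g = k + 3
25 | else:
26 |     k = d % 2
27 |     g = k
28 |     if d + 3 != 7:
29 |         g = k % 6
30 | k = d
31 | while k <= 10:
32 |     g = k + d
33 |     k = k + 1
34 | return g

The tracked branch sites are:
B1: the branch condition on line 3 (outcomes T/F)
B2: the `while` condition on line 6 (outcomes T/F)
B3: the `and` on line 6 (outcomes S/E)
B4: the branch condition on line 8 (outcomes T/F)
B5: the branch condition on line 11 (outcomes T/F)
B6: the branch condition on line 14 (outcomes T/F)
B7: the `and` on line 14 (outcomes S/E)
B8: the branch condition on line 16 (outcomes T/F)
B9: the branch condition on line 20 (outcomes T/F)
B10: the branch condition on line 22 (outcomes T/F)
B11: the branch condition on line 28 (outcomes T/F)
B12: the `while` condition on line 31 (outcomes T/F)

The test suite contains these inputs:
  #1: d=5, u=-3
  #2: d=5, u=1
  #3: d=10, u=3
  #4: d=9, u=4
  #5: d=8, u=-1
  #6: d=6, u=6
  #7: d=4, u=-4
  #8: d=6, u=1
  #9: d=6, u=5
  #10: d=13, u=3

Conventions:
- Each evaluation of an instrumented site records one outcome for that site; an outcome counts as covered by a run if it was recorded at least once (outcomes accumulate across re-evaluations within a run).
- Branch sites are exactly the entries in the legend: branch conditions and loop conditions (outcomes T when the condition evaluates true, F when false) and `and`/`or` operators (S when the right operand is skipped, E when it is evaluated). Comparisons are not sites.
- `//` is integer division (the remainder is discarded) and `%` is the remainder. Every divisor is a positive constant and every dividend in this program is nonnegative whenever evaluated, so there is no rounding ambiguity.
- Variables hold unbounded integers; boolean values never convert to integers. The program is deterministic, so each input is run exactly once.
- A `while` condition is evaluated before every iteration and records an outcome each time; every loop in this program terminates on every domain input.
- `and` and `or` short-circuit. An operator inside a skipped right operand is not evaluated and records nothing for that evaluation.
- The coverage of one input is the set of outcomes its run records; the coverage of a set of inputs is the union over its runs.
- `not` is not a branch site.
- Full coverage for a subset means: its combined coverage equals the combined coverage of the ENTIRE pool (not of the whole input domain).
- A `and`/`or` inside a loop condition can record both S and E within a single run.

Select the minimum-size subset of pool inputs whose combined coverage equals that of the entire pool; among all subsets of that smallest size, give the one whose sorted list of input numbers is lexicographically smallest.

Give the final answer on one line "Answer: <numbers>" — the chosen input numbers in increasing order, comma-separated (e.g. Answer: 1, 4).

#1 (d=5, u=-3) -> B1->F, B3->E, B2->T, B3->S, B2->F, B4->T, B7->E, B6->T, B9->F, B10->F, B11->T, B12->T, B12->T, B12->T, ...; covered: B1=F, B2=T, B2=F, B3=S, B3=E, B4=T, B6=T, B7=E, B9=F, B10=F, B11=T, B12=T, B12=F
#2 (d=5, u=1) -> B1->F, B3->E, B2->T, B3->S, B2->F, B4->T, B7->S, B6->F, B8->F, B9->T, B12->T, B12->T, B12->T, B12->T, ...; covered: B1=F, B2=T, B2=F, B3=S, B3=E, B4=T, B6=F, B7=S, B8=F, B9=T, B12=T, B12=F
#3 (d=10, u=3) -> B1->F, B3->E, B2->F, B4->T, B7->S, B6->F, B8->F, B9->T, B12->T, B12->F; covered: B1=F, B2=F, B3=E, B4=T, B6=F, B7=S, B8=F, B9=T, B12=T, B12=F
#4 (d=9, u=4) -> B1->T, B3->E, B2->F, B4->T, B7->S, B6->F, B8->F, B9->T, B12->T, B12->T, B12->F; covered: B1=T, B2=F, B3=E, B4=T, B6=F, B7=S, B8=F, B9=T, B12=T, B12=F
#5 (d=8, u=-1) -> B1->F, B3->E, B2->F, B4->T, B7->E, B6->F, B8->F, B9->F, B10->T, B12->T, B12->T, B12->T, B12->F; covered: B1=F, B2=F, B3=E, B4=T, B6=F, B7=E, B8=F, B9=F, B10=T, B12=T, B12=F
#6 (d=6, u=6) -> B1->T, B3->E, B2->F, B4->F, B5->T, B7->S, B6->F, B8->F, B9->T, B12->T, B12->T, B12->T, B12->T, B12->T, ...; covered: B1=T, B2=F, B3=E, B4=F, B5=T, B6=F, B7=S, B8=F, B9=T, B12=T, B12=F
#7 (d=4, u=-4) -> B1->F, B3->E, B2->T, B3->S, B2->F, B4->T, B7->E, B6->T, B9->F, B10->F, B11->F, B12->T, B12->T, B12->T, ...; covered: B1=F, B2=T, B2=F, B3=S, B3=E, B4=T, B6=T, B7=E, B9=F, B10=F, B11=F, B12=T, B12=F
#8 (d=6, u=1) -> B1->T, B3->E, B2->F, B4->F, B5->T, B7->S, B6->F, B8->F, B9->T, B12->T, B12->T, B12->T, B12->T, B12->T, ...; covered: B1=T, B2=F, B3=E, B4=F, B5=T, B6=F, B7=S, B8=F, B9=T, B12=T, B12=F
#9 (d=6, u=5) -> B1->T, B3->E, B2->F, B4->F, B5->T, B7->S, B6->F, B8->F, B9->T, B12->T, B12->T, B12->T, B12->T, B12->T, ...; covered: B1=T, B2=F, B3=E, B4=F, B5=T, B6=F, B7=S, B8=F, B9=T, B12=T, B12=F
#10 (d=13, u=3) -> B1->F, B3->E, B2->F, B4->T, B7->E, B6->F, B8->F, B9->F, B10->T, B12->F; covered: B1=F, B2=F, B3=E, B4=T, B6=F, B7=E, B8=F, B9=F, B10=T, B12=F
union over all inputs: B1=T, B1=F, B2=T, B2=F, B3=S, B3=E, B4=T, B4=F, B5=T, B6=T, B6=F, B7=S, B7=E, B8=F, B9=T, B9=F, B10=T, B10=F, B11=T, B11=F, B12=T, B12=F (22 outcomes)
checked all size-1 subsets: none covers 22 outcomes (max 13/22)
checked all size-2 subsets: none covers 22 outcomes (max 20/22)
checked all size-3 subsets: none covers 22 outcomes (max 21/22)
size 4: inputs {1, 5, 6, 7} cover all 22 outcomes, and no lexicographically smaller subset of this size does

Answer: 1, 5, 6, 7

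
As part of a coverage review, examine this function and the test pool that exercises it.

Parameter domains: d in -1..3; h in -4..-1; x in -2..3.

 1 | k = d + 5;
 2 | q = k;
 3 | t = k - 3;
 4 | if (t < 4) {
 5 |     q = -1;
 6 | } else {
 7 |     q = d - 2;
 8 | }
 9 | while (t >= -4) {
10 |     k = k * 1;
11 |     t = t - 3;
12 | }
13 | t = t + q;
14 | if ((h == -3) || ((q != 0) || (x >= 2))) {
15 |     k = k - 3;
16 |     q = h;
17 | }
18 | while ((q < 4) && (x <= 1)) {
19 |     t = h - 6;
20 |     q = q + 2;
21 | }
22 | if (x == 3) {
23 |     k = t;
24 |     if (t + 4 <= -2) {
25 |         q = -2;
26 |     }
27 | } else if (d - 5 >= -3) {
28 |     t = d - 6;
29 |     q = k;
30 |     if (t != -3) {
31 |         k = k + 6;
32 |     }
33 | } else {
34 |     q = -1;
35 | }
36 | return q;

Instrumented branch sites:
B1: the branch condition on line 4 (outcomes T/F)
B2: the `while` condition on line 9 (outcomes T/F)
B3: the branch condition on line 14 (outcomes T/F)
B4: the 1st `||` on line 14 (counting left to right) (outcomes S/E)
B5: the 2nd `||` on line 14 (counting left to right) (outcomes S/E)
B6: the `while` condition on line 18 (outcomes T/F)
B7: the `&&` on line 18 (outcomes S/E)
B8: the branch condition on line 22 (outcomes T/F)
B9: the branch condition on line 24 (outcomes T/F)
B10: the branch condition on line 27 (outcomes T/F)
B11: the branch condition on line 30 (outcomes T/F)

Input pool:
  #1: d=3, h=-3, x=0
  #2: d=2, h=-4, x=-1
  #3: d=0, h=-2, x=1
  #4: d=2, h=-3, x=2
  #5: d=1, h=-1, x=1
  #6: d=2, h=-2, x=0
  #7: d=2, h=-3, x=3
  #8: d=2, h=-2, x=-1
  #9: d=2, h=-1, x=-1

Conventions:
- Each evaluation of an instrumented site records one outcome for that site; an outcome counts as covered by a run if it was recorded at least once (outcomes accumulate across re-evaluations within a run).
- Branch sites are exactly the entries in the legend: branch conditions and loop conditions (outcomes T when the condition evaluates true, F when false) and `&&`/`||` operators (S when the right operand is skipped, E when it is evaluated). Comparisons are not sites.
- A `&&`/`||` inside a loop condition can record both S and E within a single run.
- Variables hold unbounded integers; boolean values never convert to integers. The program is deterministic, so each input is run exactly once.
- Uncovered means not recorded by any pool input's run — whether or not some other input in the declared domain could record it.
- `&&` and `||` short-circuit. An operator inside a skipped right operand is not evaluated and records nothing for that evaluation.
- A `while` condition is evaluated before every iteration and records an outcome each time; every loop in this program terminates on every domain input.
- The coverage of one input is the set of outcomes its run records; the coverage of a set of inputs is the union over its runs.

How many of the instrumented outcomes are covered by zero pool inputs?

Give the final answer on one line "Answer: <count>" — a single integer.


input #1 (d=3, h=-3, x=0): covers B1=F, B2=T, B2=F, B3=T, B4=S, B6=T, B6=F, B7=S, B7=E, B8=F, B10=T, B11=F
input #2 (d=2, h=-4, x=-1): covers B1=F, B2=T, B2=F, B3=F, B4=E, B5=E, B6=T, B6=F, B7=S, B7=E, B8=F, B10=T, B11=T
input #3 (d=0, h=-2, x=1): covers B1=T, B2=T, B2=F, B3=T, B4=E, B5=S, B6=T, B6=F, B7=S, B7=E, B8=F, B10=F
input #4 (d=2, h=-3, x=2): covers B1=F, B2=T, B2=F, B3=T, B4=S, B6=F, B7=E, B8=F, B10=T, B11=T
input #5 (d=1, h=-1, x=1): covers B1=T, B2=T, B2=F, B3=T, B4=E, B5=S, B6=T, B6=F, B7=S, B7=E, B8=F, B10=F
input #6 (d=2, h=-2, x=0): covers B1=F, B2=T, B2=F, B3=F, B4=E, B5=E, B6=T, B6=F, B7=S, B7=E, B8=F, B10=T, B11=T
input #7 (d=2, h=-3, x=3): covers B1=F, B2=T, B2=F, B3=T, B4=S, B6=F, B7=E, B8=T, B9=F
input #8 (d=2, h=-2, x=-1): covers B1=F, B2=T, B2=F, B3=F, B4=E, B5=E, B6=T, B6=F, B7=S, B7=E, B8=F, B10=T, B11=T
input #9 (d=2, h=-1, x=-1): covers B1=F, B2=T, B2=F, B3=F, B4=E, B5=E, B6=T, B6=F, B7=S, B7=E, B8=F, B10=T, B11=T
union over the pool: B1=T, B1=F, B2=T, B2=F, B3=T, B3=F, B4=S, B4=E, B5=S, B5=E, B6=T, B6=F, B7=S, B7=E, B8=T, B8=F, B9=F, B10=T, B10=F, B11=T, B11=F
uncovered (1 of 22): B9=T
Answer: 1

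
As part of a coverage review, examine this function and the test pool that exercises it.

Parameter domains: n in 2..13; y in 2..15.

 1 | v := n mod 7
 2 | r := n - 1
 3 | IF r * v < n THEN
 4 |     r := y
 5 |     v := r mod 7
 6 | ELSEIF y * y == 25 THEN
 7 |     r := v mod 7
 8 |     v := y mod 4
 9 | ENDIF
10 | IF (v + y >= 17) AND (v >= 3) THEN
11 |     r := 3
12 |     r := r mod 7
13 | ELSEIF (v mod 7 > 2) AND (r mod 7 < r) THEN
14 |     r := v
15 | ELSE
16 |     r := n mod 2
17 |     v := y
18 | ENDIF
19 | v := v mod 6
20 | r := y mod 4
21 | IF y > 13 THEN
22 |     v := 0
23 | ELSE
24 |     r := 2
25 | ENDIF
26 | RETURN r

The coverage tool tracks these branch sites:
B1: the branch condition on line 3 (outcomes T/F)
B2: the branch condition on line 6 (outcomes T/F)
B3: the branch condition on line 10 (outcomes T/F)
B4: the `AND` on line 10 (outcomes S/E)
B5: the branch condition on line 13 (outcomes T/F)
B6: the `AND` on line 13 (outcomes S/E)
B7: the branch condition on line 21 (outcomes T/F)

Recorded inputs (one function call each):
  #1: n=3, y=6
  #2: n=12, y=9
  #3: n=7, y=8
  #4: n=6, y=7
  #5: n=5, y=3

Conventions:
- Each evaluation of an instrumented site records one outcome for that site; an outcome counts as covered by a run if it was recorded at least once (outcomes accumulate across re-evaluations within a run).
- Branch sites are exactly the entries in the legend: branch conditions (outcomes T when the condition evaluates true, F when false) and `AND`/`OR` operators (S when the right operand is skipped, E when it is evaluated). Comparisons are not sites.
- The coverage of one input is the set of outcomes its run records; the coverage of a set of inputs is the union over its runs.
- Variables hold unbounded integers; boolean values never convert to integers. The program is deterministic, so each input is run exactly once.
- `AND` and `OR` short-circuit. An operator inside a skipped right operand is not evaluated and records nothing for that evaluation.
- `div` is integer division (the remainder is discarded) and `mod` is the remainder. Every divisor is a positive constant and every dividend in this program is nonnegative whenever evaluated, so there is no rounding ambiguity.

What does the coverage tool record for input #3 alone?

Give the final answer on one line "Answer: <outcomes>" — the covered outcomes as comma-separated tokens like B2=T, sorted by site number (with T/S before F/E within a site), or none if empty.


Running input #3 (n=7, y=8), event by event:
  B1->T, B4->S, B3->F, B6->S, B5->F, B7->F
distinct outcomes covered: B1=T, B3=F, B4=S, B5=F, B6=S, B7=F
Answer: B1=T, B3=F, B4=S, B5=F, B6=S, B7=F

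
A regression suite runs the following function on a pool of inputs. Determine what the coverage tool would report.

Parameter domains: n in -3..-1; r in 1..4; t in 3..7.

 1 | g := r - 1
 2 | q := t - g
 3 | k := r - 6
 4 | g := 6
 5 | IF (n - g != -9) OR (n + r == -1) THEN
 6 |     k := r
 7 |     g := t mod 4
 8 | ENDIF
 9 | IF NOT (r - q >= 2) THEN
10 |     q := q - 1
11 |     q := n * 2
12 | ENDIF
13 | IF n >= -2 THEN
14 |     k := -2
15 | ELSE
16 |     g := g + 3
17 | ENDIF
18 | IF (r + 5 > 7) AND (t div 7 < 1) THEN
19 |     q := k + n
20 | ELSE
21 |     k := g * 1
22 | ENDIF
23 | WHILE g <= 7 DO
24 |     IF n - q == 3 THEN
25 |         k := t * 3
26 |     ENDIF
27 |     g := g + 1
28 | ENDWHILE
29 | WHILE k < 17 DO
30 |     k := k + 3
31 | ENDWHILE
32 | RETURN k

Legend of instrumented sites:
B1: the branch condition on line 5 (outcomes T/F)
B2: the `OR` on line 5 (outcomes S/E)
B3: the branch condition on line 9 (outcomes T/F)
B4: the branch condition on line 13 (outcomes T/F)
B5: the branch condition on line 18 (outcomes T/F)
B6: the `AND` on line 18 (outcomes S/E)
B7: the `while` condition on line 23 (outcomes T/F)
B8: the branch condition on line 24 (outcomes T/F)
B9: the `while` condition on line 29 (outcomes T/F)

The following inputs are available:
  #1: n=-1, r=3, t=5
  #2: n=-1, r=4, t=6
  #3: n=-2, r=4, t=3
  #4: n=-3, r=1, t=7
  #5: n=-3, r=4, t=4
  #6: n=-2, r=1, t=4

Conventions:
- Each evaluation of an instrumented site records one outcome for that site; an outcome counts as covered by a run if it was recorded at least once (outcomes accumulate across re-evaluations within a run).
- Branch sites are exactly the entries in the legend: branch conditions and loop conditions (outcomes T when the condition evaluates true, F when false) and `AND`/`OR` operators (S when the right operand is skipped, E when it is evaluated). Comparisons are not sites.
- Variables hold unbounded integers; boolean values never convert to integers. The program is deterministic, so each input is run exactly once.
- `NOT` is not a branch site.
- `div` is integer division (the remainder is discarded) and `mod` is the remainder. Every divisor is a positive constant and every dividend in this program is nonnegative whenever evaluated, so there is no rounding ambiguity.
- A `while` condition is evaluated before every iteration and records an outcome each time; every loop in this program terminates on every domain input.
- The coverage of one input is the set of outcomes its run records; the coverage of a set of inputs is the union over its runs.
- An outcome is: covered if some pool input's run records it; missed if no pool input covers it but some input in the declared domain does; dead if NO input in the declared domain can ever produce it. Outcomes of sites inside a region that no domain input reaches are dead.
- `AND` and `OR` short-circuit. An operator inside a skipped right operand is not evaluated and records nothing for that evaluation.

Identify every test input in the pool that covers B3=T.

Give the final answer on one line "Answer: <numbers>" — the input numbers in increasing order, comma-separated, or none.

input #1 (n=-1, r=3, t=5): produces B3=T
input #2 (n=-1, r=4, t=6): produces B3=T
input #3 (n=-2, r=4, t=3): does not produce B3=T
input #4 (n=-3, r=1, t=7): produces B3=T
input #5 (n=-3, r=4, t=4): does not produce B3=T
input #6 (n=-2, r=1, t=4): produces B3=T

Answer: 1, 2, 4, 6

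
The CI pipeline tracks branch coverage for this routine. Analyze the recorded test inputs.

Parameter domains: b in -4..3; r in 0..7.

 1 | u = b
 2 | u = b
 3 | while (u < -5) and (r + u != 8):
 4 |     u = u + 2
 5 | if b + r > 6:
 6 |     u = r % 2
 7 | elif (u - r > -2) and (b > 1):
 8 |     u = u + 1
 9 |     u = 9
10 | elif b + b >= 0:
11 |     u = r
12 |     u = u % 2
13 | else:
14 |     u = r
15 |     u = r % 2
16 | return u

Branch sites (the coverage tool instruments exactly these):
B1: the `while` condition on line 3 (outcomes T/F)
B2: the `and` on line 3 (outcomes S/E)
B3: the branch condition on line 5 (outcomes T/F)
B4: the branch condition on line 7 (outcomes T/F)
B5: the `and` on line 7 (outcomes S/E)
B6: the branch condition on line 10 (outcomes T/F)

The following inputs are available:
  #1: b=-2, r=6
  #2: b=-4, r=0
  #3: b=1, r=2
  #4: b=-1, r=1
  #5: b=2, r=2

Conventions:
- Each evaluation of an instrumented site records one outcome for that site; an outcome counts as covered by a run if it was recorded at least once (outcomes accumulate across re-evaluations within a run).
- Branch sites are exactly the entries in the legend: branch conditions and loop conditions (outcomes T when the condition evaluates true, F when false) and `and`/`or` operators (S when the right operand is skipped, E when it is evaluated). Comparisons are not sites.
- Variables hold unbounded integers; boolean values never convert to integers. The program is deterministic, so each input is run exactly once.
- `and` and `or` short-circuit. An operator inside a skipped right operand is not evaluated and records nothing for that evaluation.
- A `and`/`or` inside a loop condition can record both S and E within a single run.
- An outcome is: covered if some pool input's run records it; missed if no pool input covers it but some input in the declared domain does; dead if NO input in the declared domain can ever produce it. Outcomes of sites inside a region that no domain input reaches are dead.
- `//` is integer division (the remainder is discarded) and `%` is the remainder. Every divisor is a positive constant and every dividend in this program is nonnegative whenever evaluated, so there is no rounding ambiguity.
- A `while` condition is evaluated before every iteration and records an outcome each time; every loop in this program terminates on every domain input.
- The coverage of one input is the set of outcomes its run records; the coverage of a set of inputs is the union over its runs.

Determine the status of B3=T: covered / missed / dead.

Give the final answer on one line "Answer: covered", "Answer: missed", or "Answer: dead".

no pool input records B3=T
but domain input (b=0, r=7) does record it -> reachable, so missed

Answer: missed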